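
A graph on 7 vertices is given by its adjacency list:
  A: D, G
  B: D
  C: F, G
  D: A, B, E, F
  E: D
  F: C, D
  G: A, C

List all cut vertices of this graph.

Removing D increases the component count from 1 to 3, so D is a cut vertex.
By contrast removing A leaves 1 component; it is not a cut vertex. No other vertex is a cut vertex either.

D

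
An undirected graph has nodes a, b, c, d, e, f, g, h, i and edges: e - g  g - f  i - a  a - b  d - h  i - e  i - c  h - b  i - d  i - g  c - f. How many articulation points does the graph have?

1

Removing i increases the component count from 1 to 2, so i is a cut vertex.
By contrast removing b leaves 1 component; it is not a cut vertex. No other vertex is a cut vertex either.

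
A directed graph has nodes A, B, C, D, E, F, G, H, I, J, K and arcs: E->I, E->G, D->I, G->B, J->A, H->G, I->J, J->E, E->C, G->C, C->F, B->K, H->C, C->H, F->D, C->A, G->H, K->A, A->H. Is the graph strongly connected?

Yes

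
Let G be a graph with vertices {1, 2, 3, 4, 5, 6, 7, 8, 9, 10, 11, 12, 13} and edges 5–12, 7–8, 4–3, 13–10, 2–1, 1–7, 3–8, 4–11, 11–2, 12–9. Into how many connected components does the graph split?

4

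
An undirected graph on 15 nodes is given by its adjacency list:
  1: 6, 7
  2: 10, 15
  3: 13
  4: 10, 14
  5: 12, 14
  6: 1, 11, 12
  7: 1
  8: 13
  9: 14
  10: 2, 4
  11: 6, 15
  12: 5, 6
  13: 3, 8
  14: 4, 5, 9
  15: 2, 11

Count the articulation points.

Removing 1 increases the component count from 2 to 3, so 1 is a cut vertex.
Removing 6 increases the component count from 2 to 3, so 6 is a cut vertex.
Removing 13 increases the component count from 2 to 3, so 13 is a cut vertex.
Likewise 14 is a cut vertex.
By contrast removing 12 leaves 2 components; it is not a cut vertex. No other vertex is a cut vertex either.

4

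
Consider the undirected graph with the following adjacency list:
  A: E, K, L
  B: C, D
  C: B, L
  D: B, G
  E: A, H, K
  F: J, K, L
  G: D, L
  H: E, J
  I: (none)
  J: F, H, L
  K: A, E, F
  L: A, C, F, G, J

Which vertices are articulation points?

Removing L increases the component count from 2 to 3, so L is a cut vertex.
By contrast removing K leaves 2 components; it is not a cut vertex. No other vertex is a cut vertex either.

L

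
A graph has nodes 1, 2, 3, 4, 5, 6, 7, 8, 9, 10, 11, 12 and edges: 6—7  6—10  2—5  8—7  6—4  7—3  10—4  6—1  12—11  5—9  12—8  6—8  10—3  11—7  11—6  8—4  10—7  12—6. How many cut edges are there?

3

The edges on the cycle 12-11-6-12 are not bridges since each lies on that cycle.
But removing 6—1 disconnects 6 from 1; removing 5—9 disconnects 5 from 9; removing 2—5 disconnects 2 from 5 — these are bridges.
That makes 3 bridges.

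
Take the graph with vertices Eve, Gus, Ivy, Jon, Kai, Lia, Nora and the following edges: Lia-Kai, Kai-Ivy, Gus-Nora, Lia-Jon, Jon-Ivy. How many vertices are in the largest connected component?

Eve is isolated — a component by itself.
Starting from Gus we can reach Gus, Nora. That is one component of size 2.
Starting from Ivy we can reach Ivy, Jon, Kai, Lia. That is one component of size 4.
The largest has 4 vertices.

4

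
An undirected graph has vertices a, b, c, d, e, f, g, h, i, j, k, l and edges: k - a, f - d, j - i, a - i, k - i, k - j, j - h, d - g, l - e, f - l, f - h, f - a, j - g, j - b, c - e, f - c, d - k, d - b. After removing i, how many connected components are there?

With i gone, the remaining components are: {a, b, c, d, e, f, g, h, j, k, l}.
That is 1 component.

1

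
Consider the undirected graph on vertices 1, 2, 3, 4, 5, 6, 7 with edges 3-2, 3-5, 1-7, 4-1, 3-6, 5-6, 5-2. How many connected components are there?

2

Starting from 1 we can reach 1, 4, 7. That is one component of size 3.
Starting from 2 we can reach 2, 3, 5, 6. That is one component of size 4.
Total: 2 components.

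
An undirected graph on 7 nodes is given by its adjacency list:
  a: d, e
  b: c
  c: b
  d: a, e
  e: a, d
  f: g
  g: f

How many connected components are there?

3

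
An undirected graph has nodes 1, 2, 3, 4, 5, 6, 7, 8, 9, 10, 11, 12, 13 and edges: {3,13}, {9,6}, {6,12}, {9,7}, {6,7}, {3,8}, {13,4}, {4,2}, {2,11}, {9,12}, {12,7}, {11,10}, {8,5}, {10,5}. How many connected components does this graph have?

3

1 is isolated — a component by itself.
Starting from 6 we can reach 6, 7, 9, 12. That is one component of size 4.
Starting from 2 we can reach 2, 3, 4, 5, 8, 10, 11, 13. That is one component of size 8.
Total: 3 components.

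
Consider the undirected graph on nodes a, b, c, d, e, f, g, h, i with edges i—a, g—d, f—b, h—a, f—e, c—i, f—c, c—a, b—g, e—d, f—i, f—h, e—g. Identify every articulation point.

f

Removing f increases the component count from 1 to 2, so f is a cut vertex.
By contrast removing a leaves 1 component; it is not a cut vertex. No other vertex is a cut vertex either.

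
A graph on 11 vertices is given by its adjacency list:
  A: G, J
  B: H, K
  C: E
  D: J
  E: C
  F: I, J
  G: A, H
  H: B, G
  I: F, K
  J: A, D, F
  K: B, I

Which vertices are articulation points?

Removing J increases the component count from 2 to 3, so J is a cut vertex.
By contrast removing B leaves 2 components; it is not a cut vertex. No other vertex is a cut vertex either.

J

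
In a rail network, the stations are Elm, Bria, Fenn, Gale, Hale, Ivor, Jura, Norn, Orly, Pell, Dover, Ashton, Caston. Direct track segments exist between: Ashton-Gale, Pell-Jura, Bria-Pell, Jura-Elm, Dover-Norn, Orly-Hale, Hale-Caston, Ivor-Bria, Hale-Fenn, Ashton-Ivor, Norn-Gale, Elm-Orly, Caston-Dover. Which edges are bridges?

The edges on the cycle Ashton-Ivor-Bria-Pell-Jura-Elm-Orly-Hale-Caston-Dover-Norn-Gale-Ashton are not bridges since each lies on that cycle.
But removing Fenn-Hale disconnects Fenn from Hale — this is a bridge.

Fenn-Hale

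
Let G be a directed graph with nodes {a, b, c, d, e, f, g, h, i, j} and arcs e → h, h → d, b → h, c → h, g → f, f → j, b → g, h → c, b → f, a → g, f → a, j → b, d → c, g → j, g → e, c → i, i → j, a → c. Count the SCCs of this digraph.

{a, b, c, d, e, f, g, h, i, j} are all mutually reachable — one SCC of size 10.
That gives 1 strongly connected component.

1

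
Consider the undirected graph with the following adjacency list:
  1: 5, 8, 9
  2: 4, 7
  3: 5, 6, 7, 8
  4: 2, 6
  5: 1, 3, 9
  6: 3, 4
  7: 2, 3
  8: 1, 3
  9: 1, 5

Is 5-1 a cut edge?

No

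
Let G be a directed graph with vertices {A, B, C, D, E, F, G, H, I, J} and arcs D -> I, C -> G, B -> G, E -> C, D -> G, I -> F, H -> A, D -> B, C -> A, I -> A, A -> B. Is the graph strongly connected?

No

There is no directed path from F to G, so the graph is not strongly connected.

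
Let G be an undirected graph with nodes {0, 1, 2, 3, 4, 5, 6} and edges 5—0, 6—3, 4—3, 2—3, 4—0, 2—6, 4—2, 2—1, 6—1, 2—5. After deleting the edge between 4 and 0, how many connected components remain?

1

4 and 0 are still connected via 4-2-5-0, so the component count stays at 1.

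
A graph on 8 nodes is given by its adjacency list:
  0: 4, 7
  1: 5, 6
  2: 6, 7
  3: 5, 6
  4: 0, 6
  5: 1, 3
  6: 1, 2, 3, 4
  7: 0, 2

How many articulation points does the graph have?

Removing 6 increases the component count from 1 to 2, so 6 is a cut vertex.
By contrast removing 4 leaves 1 component; it is not a cut vertex. No other vertex is a cut vertex either.

1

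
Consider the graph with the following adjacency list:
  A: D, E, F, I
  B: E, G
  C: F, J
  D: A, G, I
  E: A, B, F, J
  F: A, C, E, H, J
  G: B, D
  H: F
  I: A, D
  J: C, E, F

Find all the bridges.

F-H

The edges on the cycle D-G-B-E-A-D are not bridges since each lies on that cycle.
But removing F-H disconnects F from H — this is a bridge.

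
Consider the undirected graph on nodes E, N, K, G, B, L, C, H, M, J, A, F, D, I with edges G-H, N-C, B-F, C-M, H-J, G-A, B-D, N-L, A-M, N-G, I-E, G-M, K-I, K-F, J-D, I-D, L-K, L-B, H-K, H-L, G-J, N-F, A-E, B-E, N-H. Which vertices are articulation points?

none

Removing D, for instance, still leaves 1 component. No single vertex removal increases the component count — the graph has no articulation points.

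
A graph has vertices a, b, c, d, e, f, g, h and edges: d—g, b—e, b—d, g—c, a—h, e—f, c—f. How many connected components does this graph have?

Starting from a we can reach a, h. That is one component of size 2.
Starting from b we can reach b, c, d, e, f, g. That is one component of size 6.
Total: 2 components.

2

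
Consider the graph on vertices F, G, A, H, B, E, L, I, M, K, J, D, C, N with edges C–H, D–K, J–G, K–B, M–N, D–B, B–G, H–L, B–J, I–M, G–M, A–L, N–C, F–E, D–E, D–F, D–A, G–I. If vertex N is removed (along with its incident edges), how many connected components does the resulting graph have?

With N gone, the remaining components are: {A, B, C, D, E, F, G, H, I, J, K, L, M}.
That is 1 component.

1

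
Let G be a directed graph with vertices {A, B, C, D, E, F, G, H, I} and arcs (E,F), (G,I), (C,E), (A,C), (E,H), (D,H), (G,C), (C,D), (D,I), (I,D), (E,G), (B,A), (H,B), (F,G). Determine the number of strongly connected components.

{A, B, C, D, E, F, G, H, I} are all mutually reachable — one SCC of size 9.
That gives 1 strongly connected component.

1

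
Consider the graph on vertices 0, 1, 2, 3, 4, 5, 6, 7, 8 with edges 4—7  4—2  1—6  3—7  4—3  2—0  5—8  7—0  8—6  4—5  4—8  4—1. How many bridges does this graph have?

0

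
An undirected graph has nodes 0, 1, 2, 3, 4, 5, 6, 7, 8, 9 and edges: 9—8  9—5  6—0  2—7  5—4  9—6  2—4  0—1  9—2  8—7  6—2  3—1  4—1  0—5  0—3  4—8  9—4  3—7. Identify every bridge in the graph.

The edges on the cycle 9-6-0-5-9 are not bridges since each lies on that cycle.
Every edge lies on some cycle, so there are no bridges.

none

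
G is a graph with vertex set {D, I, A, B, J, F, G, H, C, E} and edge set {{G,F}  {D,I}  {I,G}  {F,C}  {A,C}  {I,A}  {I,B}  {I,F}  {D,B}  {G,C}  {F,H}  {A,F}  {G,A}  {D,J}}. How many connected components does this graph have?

2

E is isolated — a component by itself.
Starting from A we can reach A, B, C, D, F, G, H, I, J. That is one component of size 9.
Total: 2 components.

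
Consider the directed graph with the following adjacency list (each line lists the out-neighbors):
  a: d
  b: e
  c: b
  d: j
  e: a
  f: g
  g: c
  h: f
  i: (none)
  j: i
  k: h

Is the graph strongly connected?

No

There is no directed path from b to f, so the graph is not strongly connected.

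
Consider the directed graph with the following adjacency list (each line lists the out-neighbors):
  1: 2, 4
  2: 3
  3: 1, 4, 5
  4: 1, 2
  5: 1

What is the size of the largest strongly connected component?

5

{1, 2, 3, 4, 5} are all mutually reachable — one SCC of size 5.
The largest has 5 vertices.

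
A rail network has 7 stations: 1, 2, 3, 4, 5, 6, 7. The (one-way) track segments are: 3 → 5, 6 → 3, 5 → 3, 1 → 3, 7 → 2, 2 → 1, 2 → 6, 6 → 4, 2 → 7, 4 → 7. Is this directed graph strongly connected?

No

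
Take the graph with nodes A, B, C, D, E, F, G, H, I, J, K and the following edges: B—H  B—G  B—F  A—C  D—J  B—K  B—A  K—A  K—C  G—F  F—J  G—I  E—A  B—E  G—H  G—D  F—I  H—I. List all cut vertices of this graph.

B

Removing B increases the component count from 1 to 2, so B is a cut vertex.
By contrast removing I leaves 1 component; it is not a cut vertex. No other vertex is a cut vertex either.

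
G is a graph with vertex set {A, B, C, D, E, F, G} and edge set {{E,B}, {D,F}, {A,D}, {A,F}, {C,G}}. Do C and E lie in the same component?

No

The component containing C is {C, G}, and E is not in it.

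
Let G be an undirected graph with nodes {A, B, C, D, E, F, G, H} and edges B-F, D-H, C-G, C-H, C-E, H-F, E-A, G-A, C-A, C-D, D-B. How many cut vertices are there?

Removing C increases the component count from 1 to 2, so C is a cut vertex.
By contrast removing F leaves 1 component; it is not a cut vertex. No other vertex is a cut vertex either.

1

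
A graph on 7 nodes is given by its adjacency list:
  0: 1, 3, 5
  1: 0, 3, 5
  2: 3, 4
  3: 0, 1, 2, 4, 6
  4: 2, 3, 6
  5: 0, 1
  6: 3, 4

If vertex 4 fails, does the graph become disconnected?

No

Deleting 4 leaves 1 component (was 1) (its neighbors 2, 3, 6 remain connected to each other), so 4 is not a cut vertex.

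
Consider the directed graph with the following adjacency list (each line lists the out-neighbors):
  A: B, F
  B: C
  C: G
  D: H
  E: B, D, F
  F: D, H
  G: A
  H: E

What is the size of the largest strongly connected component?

{A, B, C, D, E, F, G, H} are all mutually reachable — one SCC of size 8.
The largest has 8 vertices.

8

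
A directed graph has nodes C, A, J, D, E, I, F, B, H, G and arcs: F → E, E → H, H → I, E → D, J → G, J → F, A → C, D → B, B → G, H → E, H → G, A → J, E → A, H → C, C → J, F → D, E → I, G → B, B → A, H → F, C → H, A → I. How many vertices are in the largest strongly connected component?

9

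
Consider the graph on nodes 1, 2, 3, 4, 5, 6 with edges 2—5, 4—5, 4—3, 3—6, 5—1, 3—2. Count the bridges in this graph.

The edges on the cycle 4-3-2-5-4 are not bridges since each lies on that cycle.
But removing 3—6 disconnects 3 from 6; removing 5—1 disconnects 5 from 1 — these are bridges.
That makes 2 bridges.

2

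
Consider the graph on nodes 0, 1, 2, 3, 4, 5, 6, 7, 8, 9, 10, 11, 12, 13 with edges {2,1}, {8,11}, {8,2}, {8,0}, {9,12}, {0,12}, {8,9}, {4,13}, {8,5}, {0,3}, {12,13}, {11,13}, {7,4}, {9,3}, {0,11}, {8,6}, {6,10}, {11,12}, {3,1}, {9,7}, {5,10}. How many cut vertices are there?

Removing 8 increases the component count from 1 to 2, so 8 is a cut vertex.
By contrast removing 10 leaves 1 component; it is not a cut vertex. No other vertex is a cut vertex either.

1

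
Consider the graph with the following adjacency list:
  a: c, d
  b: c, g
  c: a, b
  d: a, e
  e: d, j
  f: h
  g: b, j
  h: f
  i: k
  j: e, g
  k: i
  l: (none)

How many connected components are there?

4

l is isolated — a component by itself.
Starting from f we can reach f, h. That is one component of size 2.
Starting from i we can reach i, k. That is one component of size 2.
Starting from a we can reach a, b, c, d, e, g, j. That is one component of size 7.
Total: 4 components.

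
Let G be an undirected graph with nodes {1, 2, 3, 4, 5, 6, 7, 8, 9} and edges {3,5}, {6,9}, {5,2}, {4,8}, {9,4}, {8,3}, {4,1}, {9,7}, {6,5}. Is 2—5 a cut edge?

Removing 2—5 leaves no path between 2 and 5: the component count goes from 1 to 2. So it is a bridge.

Yes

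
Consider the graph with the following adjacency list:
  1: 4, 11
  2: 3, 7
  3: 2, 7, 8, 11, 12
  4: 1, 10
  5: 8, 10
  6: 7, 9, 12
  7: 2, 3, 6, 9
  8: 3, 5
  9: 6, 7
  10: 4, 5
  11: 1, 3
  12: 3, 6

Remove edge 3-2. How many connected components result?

1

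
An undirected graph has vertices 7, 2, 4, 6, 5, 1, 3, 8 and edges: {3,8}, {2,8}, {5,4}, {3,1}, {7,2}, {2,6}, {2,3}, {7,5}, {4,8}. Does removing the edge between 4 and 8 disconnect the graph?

No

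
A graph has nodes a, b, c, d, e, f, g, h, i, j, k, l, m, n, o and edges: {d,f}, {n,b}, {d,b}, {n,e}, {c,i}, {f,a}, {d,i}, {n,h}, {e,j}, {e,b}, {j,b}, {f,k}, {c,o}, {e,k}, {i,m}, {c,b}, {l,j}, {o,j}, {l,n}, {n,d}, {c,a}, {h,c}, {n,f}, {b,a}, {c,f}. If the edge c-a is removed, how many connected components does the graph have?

2

c and a are still connected via c-b-a, so the component count stays at 2.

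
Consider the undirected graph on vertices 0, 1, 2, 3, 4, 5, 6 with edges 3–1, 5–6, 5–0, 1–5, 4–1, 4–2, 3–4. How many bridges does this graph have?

4

The edges on the cycle 3-4-1-3 are not bridges since each lies on that cycle.
But removing 5–0 disconnects 5 from 0; removing 1–5 disconnects 1 from 5; removing 4–2 disconnects 4 from 2; removing 5–6 disconnects 5 from 6 — these are bridges.
That makes 4 bridges.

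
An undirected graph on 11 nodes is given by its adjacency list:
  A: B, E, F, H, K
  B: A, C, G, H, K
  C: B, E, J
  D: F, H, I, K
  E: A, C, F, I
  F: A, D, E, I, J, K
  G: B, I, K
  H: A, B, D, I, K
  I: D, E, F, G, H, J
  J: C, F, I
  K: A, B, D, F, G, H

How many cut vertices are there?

0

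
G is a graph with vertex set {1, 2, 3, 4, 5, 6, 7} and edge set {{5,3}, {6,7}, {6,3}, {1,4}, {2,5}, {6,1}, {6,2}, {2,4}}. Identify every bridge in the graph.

6-7

The edges on the cycle 6-2-5-3-6 are not bridges since each lies on that cycle.
But removing 7–6 disconnects 7 from 6 — this is a bridge.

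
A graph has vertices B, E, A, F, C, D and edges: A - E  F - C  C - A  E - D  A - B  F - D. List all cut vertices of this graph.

Removing A increases the component count from 1 to 2, so A is a cut vertex.
By contrast removing D leaves 1 component; it is not a cut vertex. No other vertex is a cut vertex either.

A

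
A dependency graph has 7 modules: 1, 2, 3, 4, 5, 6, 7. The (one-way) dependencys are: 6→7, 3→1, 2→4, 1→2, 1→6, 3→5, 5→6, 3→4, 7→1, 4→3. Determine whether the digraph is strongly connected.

From 1 we can reach every vertex (1, 2, 3, 4, 5, 6, 7), and every vertex can reach 1 (1, 2, 3, 4, 5, 6, 7). So the whole graph is one strongly connected component.

Yes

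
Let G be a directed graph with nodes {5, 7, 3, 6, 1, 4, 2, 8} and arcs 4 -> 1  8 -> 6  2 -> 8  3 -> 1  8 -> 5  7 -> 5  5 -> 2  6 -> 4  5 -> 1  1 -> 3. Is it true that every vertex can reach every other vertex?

No

There is no directed path from 2 to 7, so the graph is not strongly connected.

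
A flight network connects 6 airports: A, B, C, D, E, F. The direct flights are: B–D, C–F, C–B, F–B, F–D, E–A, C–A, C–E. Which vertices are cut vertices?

Removing C increases the component count from 1 to 2, so C is a cut vertex.
By contrast removing B leaves 1 component; it is not a cut vertex. No other vertex is a cut vertex either.

C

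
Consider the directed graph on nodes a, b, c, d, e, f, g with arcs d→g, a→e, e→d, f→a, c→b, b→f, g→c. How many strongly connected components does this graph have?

{a, b, c, d, e, f, g} are all mutually reachable — one SCC of size 7.
That gives 1 strongly connected component.

1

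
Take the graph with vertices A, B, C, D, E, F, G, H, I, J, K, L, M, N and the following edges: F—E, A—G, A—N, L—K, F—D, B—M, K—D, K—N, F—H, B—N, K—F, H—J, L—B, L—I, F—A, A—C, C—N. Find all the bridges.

The edges on the cycle L-K-F-A-C-N-B-L are not bridges since each lies on that cycle.
But removing G—A disconnects G from A; removing E—F disconnects E from F; removing L—I disconnects L from I; removing H—F disconnects H from F — these are bridges.
In total 6 edges are bridges.

A-G, B-M, E-F, F-H, H-J, I-L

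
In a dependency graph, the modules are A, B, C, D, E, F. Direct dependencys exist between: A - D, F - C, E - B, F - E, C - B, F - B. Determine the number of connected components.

2

Starting from A we can reach A, D. That is one component of size 2.
Starting from B we can reach B, C, E, F. That is one component of size 4.
Total: 2 components.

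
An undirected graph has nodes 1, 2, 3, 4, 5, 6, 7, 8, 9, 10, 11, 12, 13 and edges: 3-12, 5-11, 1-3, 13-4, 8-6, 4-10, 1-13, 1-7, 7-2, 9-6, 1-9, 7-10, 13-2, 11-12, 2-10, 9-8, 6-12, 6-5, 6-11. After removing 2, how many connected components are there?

With 2 gone, the remaining components are: {1, 3, 4, 5, 6, 7, 8, 9, 10, 11, 12, 13}.
That is 1 component.

1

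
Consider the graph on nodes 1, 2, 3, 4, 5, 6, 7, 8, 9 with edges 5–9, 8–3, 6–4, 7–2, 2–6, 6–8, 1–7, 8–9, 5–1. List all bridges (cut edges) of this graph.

The edges on the cycle 5-1-7-2-6-8-9-5 are not bridges since each lies on that cycle.
But removing 4–6 disconnects 4 from 6; removing 8–3 disconnects 8 from 3 — these are bridges.

3-8, 4-6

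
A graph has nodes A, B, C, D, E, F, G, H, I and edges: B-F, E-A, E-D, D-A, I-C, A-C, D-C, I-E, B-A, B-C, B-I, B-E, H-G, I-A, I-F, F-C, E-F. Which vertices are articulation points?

none

Removing H, for instance, still leaves 2 components. No single vertex removal increases the component count — the graph has no articulation points.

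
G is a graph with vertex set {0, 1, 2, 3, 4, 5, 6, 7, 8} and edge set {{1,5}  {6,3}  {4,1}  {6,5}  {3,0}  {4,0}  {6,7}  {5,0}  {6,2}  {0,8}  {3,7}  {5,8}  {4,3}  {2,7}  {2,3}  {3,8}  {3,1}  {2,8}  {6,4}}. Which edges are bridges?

none

The edges on the cycle 4-3-1-4 are not bridges since each lies on that cycle.
Every edge lies on some cycle, so there are no bridges.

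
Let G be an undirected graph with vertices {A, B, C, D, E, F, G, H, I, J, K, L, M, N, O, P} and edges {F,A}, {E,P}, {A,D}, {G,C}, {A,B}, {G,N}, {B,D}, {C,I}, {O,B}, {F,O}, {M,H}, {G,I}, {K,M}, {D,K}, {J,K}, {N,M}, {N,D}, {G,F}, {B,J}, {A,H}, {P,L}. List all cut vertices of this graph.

Removing G increases the component count from 2 to 3, so G is a cut vertex.
Removing P increases the component count from 2 to 3, so P is a cut vertex.
By contrast removing H leaves 2 components; it is not a cut vertex. No other vertex is a cut vertex either.

G, P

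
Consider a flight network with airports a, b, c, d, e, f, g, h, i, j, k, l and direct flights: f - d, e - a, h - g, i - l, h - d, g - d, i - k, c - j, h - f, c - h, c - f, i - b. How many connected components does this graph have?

3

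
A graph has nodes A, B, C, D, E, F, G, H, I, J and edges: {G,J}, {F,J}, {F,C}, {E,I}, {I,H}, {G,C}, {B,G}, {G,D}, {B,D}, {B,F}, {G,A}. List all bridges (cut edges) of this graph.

A-G, E-I, H-I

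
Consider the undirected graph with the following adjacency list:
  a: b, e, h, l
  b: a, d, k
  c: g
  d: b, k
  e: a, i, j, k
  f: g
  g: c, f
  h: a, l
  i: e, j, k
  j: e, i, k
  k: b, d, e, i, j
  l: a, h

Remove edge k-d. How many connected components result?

2

k and d are still connected via k-b-d, so the component count stays at 2.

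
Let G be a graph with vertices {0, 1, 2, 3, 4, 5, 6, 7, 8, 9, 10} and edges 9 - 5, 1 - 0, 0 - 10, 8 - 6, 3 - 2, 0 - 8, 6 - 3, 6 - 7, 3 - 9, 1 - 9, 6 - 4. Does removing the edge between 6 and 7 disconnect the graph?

Yes

Removing 6 - 7 leaves no path between 6 and 7: the component count goes from 1 to 2. So it is a bridge.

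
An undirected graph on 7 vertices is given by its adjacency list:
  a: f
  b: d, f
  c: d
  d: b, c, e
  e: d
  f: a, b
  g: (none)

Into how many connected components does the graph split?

g is isolated — a component by itself.
Starting from a we can reach a, b, c, d, e, f. That is one component of size 6.
Total: 2 components.

2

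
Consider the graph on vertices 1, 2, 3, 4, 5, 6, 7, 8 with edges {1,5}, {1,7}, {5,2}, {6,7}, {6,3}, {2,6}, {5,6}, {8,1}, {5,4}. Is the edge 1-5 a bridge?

After removing 1-5, the path 1-7-6-5 still connects them, so the edge is not a bridge.

No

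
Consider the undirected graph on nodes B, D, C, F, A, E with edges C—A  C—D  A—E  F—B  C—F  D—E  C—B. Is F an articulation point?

Deleting F leaves 1 component (was 1) (its neighbors B, C remain connected to each other), so F is not a cut vertex.

No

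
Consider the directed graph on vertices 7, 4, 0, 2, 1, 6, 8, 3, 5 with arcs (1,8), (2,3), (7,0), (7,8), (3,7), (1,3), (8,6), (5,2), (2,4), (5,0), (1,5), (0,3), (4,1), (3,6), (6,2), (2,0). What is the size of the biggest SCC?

{0, 1, 2, 3, 4, 5, 6, 7, 8} are all mutually reachable — one SCC of size 9.
The largest has 9 vertices.

9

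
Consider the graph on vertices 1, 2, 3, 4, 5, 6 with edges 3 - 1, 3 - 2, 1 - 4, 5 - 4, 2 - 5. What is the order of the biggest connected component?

6 is isolated — a component by itself.
Starting from 1 we can reach 1, 2, 3, 4, 5. That is one component of size 5.
The largest has 5 vertices.

5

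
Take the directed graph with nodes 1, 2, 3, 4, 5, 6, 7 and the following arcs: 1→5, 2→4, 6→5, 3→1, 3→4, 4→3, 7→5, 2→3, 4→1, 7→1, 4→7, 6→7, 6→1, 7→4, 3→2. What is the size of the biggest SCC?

4

{2, 3, 4, 7} are all mutually reachable — one SCC of size 4.
{5} is an SCC by itself.
{6} is an SCC by itself.
{1} is an SCC by itself.
The largest has 4 vertices.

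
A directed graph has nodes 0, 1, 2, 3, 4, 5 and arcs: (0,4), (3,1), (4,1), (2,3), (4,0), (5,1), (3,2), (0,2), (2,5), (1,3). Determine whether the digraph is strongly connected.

There is no directed path from 1 to 4, so the graph is not strongly connected.

No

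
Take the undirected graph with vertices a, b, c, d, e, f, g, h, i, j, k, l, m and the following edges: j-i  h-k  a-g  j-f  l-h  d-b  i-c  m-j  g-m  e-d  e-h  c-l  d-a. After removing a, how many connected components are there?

1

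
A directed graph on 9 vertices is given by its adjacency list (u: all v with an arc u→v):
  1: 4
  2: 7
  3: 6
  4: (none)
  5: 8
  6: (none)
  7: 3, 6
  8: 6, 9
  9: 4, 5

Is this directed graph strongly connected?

There is no directed path from 5 to 2, so the graph is not strongly connected.

No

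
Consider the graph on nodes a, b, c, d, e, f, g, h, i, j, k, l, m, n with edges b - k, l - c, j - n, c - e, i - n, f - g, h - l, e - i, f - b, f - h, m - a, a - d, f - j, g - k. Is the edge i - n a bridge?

After removing i - n, the path i-e-c-l-h-f-j-n still connects them, so the edge is not a bridge.

No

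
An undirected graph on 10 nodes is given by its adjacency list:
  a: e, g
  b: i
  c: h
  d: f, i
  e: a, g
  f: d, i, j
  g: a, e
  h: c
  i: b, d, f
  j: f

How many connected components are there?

Starting from c we can reach c, h. That is one component of size 2.
Starting from a we can reach a, e, g. That is one component of size 3.
Starting from b we can reach b, d, f, i, j. That is one component of size 5.
Total: 3 components.

3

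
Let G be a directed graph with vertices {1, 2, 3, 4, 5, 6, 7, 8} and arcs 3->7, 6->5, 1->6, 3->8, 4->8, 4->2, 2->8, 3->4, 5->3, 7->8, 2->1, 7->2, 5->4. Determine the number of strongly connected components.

{1, 2, 3, 4, 5, 6, 7} are all mutually reachable — one SCC of size 7.
{8} is an SCC by itself.
That gives 2 strongly connected components.

2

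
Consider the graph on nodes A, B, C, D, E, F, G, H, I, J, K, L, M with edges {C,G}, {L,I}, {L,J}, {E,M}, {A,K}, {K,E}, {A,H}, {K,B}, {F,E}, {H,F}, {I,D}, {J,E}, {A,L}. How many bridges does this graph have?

5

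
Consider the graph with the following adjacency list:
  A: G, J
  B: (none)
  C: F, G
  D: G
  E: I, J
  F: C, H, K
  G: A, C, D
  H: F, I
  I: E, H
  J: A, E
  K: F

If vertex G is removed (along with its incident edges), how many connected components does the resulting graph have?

3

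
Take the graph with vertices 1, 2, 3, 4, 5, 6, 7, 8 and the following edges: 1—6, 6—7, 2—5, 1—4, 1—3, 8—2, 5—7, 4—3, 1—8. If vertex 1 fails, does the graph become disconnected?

Deleting 1 raises the number of components from 1 to 2, so 1 is a cut vertex.

Yes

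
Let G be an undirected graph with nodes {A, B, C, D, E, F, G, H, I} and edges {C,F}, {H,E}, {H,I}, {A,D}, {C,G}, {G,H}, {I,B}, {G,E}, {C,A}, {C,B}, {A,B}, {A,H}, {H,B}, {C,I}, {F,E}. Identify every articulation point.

Removing A increases the component count from 1 to 2, so A is a cut vertex.
By contrast removing G leaves 1 component; it is not a cut vertex. No other vertex is a cut vertex either.

A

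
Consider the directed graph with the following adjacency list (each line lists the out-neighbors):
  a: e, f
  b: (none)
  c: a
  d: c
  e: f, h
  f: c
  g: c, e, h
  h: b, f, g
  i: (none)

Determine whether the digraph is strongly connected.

No

There is no directed path from h to d, so the graph is not strongly connected.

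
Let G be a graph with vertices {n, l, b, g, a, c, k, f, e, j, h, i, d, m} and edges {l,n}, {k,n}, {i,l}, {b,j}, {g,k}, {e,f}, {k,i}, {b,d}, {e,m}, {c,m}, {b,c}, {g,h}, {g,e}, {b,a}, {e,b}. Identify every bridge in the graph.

The edges on the cycle e-b-c-m-e are not bridges since each lies on that cycle.
But removing b—d disconnects b from d; removing a—b disconnects a from b; removing h—g disconnects h from g; removing g—e disconnects g from e — these are bridges.
In total 7 edges are bridges.

a-b, b-d, b-j, e-f, e-g, g-h, g-k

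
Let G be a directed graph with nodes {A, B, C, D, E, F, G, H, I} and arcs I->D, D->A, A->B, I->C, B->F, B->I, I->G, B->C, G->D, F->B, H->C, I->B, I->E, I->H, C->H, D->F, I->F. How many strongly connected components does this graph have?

{A, B, D, F, G, I} are all mutually reachable — one SCC of size 6.
{C, H} are all mutually reachable — one SCC of size 2.
{E} is an SCC by itself.
That gives 3 strongly connected components.

3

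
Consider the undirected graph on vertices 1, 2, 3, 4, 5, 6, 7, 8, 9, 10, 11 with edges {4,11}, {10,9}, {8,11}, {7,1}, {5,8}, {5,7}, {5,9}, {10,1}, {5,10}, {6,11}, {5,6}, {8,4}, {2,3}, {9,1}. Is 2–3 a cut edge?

Yes

Removing 2–3 leaves no path between 2 and 3: the component count goes from 2 to 3. So it is a bridge.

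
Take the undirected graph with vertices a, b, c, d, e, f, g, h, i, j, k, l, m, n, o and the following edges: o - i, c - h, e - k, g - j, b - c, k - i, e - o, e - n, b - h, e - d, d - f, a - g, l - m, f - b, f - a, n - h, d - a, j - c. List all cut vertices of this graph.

e

Removing e increases the component count from 2 to 3, so e is a cut vertex.
By contrast removing o leaves 2 components; it is not a cut vertex. No other vertex is a cut vertex either.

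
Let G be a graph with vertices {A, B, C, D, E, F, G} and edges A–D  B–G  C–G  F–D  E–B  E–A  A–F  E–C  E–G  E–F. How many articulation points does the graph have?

1

Removing E increases the component count from 1 to 2, so E is a cut vertex.
By contrast removing C leaves 1 component; it is not a cut vertex. No other vertex is a cut vertex either.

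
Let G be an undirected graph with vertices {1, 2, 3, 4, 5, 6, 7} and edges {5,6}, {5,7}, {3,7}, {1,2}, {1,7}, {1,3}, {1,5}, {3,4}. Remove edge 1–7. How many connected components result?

1 and 7 are still connected via 1-3-7, so the component count stays at 1.

1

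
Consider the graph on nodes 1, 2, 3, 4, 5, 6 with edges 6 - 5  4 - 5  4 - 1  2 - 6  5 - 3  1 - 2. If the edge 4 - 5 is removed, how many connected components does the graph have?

4 and 5 are still connected via 4-1-2-6-5, so the component count stays at 1.

1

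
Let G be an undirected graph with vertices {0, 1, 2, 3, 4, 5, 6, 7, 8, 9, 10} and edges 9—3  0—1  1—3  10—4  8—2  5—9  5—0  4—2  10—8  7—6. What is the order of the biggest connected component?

5

Starting from 6 we can reach 6, 7. That is one component of size 2.
Starting from 2 we can reach 2, 4, 8, 10. That is one component of size 4.
Starting from 0 we can reach 0, 1, 3, 5, 9. That is one component of size 5.
The largest has 5 vertices.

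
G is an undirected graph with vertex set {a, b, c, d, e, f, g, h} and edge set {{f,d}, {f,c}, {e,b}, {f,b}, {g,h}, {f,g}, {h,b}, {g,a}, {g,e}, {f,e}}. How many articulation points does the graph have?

2

Removing f increases the component count from 1 to 3, so f is a cut vertex.
Removing g increases the component count from 1 to 2, so g is a cut vertex.
By contrast removing c leaves 1 component; it is not a cut vertex. No other vertex is a cut vertex either.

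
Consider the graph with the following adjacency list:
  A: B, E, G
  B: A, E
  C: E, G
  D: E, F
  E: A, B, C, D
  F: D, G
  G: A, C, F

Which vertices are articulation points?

none

Removing E, for instance, still leaves 1 component. No single vertex removal increases the component count — the graph has no articulation points.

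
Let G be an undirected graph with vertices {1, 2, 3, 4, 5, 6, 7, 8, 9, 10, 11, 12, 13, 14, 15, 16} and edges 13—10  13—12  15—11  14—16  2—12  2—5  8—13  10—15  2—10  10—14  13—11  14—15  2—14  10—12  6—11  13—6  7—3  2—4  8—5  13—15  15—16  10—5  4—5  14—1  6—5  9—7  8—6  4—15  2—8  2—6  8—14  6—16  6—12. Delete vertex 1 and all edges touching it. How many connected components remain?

With 1 gone, the remaining components are: {3, 7, 9}; {2, 4, 5, 6, 8, 10, 11, 12, 13, 14, 15, 16}.
That is 2 components.

2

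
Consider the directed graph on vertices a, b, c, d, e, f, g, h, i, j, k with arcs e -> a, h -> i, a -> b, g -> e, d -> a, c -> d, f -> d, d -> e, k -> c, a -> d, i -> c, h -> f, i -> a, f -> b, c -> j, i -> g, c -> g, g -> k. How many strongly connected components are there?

{c, g, k} are all mutually reachable — one SCC of size 3.
{a, d, e} are all mutually reachable — one SCC of size 3.
{h} is an SCC by itself.
{i} is an SCC by itself.
{b} is an SCC by itself.
(and 2 more singleton SCCs)
That gives 7 strongly connected components.

7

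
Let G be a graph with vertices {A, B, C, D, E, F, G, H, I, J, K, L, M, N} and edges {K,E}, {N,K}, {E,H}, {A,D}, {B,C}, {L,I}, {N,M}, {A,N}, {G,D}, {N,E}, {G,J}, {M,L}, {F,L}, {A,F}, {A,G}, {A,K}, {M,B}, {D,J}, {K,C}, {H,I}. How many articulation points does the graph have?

Removing A increases the component count from 1 to 2, so A is a cut vertex.
By contrast removing H leaves 1 component; it is not a cut vertex. No other vertex is a cut vertex either.

1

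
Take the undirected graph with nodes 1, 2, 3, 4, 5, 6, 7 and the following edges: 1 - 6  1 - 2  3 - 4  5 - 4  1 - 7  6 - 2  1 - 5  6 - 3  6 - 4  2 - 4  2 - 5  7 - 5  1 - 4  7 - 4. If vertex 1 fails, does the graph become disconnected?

Deleting 1 leaves 1 component (was 1) (its neighbors 2, 4, 5, 6, 7 remain connected to each other), so 1 is not a cut vertex.

No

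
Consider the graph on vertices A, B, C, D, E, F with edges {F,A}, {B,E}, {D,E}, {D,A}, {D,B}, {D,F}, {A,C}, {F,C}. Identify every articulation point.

D

Removing D increases the component count from 1 to 2, so D is a cut vertex.
By contrast removing F leaves 1 component; it is not a cut vertex. No other vertex is a cut vertex either.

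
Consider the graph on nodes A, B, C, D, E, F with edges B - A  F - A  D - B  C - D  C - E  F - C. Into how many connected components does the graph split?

1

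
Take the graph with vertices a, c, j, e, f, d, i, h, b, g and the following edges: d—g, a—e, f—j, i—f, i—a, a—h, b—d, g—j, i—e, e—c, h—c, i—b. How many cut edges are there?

0

The edges on the cycle i-a-h-c-e-i are not bridges since each lies on that cycle.
Every edge lies on some cycle, so there are no bridges.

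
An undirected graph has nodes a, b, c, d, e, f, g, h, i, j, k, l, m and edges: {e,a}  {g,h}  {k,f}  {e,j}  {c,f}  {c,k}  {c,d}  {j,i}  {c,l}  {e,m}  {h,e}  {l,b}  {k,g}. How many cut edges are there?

The edges on the cycle c-k-f-c are not bridges since each lies on that cycle.
But removing b—l disconnects b from l; removing a—e disconnects a from e; removing h—e disconnects h from e; removing c—d disconnects c from d — these are bridges.
In total 10 edges are bridges.

10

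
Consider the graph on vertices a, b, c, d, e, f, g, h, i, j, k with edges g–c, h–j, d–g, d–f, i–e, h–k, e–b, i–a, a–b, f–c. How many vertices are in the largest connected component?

4

Starting from h we can reach h, j, k. That is one component of size 3.
Starting from c we can reach c, d, f, g. That is one component of size 4.
Starting from a we can reach a, b, e, i. That is one component of size 4.
The largest has 4 vertices.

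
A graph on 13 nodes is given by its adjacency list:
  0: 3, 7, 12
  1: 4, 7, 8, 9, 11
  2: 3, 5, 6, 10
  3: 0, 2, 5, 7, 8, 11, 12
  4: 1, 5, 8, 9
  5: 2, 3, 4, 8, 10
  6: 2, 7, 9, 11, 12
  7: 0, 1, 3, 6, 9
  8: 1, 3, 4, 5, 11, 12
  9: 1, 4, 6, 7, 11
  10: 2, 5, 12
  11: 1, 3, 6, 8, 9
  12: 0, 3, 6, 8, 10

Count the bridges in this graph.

The edges on the cycle 7-0-3-5-10-2-6-9-7 are not bridges since each lies on that cycle.
Every edge lies on some cycle, so there are no bridges.

0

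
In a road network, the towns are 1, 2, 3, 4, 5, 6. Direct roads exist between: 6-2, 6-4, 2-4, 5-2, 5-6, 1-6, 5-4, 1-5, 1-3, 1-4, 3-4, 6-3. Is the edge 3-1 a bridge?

After removing 3-1, the path 3-4-1 still connects them, so the edge is not a bridge.

No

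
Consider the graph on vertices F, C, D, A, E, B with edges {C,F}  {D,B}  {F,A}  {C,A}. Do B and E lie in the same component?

No

The component containing B is {B, D}, and E is not in it.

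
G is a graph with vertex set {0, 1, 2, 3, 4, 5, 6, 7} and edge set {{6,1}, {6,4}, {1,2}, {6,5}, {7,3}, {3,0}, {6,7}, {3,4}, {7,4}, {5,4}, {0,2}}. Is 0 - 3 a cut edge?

After removing 0 - 3, the path 0-2-1-6-7-3 still connects them, so the edge is not a bridge.

No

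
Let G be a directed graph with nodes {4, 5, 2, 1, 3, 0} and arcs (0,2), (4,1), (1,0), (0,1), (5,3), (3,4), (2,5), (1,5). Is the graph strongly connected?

Yes

From 2 we can reach every vertex (0, 1, 2, 3, 4, 5), and every vertex can reach 2 (0, 1, 2, 3, 4, 5). So the whole graph is one strongly connected component.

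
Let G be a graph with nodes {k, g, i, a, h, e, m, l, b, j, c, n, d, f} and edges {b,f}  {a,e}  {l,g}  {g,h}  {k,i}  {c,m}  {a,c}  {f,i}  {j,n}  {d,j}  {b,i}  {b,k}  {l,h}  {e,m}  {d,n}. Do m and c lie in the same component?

Yes

From m we can reach a, c, e, m, which includes c.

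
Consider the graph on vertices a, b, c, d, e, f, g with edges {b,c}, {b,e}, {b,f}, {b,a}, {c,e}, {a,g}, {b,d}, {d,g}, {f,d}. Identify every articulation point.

Removing b increases the component count from 1 to 2, so b is a cut vertex.
By contrast removing a leaves 1 component; it is not a cut vertex. No other vertex is a cut vertex either.

b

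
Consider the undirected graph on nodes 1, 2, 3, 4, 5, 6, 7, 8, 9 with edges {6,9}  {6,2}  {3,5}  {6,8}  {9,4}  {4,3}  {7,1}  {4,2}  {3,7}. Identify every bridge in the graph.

The edges on the cycle 6-9-4-2-6 are not bridges since each lies on that cycle.
But removing 7 - 1 disconnects 7 from 1; removing 4 - 3 disconnects 4 from 3; removing 6 - 8 disconnects 6 from 8; removing 3 - 7 disconnects 3 from 7 — these are bridges.
In total 5 edges are bridges.

1-7, 3-4, 3-5, 3-7, 6-8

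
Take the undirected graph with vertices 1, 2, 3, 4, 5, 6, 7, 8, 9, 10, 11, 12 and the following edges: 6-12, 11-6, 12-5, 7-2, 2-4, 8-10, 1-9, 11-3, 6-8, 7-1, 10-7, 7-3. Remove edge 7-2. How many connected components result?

Before removal there is 1 component.
7-2 is a bridge — removing it separates 7's side from 2's side.
After removal: 2 components.

2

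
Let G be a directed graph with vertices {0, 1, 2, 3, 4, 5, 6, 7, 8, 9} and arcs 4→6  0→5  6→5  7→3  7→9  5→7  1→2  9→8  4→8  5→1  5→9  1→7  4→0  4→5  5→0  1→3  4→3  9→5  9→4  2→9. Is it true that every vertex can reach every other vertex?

No

There is no directed path from 3 to 2, so the graph is not strongly connected.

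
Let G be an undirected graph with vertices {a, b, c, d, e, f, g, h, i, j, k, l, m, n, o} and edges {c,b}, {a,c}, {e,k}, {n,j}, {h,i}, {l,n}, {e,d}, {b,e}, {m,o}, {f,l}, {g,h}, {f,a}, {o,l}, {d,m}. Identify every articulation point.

e, h, l, n

Removing e increases the component count from 2 to 3, so e is a cut vertex.
Removing h increases the component count from 2 to 3, so h is a cut vertex.
Removing l increases the component count from 2 to 3, so l is a cut vertex.
Likewise n is a cut vertex.
By contrast removing d leaves 2 components; it is not a cut vertex. No other vertex is a cut vertex either.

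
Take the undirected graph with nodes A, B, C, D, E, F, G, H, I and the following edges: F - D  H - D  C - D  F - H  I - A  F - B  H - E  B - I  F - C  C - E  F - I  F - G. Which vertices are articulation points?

F, I

Removing F increases the component count from 1 to 3, so F is a cut vertex.
Removing I increases the component count from 1 to 2, so I is a cut vertex.
By contrast removing B leaves 1 component; it is not a cut vertex. No other vertex is a cut vertex either.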